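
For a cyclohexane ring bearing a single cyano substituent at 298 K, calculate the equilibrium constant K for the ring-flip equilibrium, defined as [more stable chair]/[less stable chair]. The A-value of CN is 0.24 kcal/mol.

One chair has the cyano group axial (E = 0.24 kcal/mol) and the other has it equatorial (E = 0).
ΔG = 0.24 kcal/mol between the two chairs.
K = exp(ΔG/RT) with R = 1.987×10⁻³ kcal mol⁻¹ K⁻¹ and T = 298 K gives K ≈ 1.5.

K ≈ 1.50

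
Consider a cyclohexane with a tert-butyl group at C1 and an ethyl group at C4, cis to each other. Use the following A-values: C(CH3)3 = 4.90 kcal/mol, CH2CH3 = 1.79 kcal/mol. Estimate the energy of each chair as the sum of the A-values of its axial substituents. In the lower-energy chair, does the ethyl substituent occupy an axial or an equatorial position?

C1 and C4 have opposite parity, so for the cis isomer the two substituents are one axial and one equatorial in each chair.
Chair I (tert-butyl axial, ethyl equatorial): E = 4.90 kcal/mol.
Chair II (tert-butyl equatorial, ethyl axial): E = 1.79 kcal/mol.
Chair II is the more stable (lower-energy) conformer, and in that chair the ethyl group is axial.

axial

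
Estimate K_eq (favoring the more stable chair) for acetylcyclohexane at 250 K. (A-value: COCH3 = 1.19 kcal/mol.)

One chair has the acetyl group axial (E = 1.19 kcal/mol) and the other has it equatorial (E = 0).
ΔG = 1.19 kcal/mol between the two chairs.
K = exp(ΔG/RT) with R = 1.987×10⁻³ kcal mol⁻¹ K⁻¹ and T = 250 K gives K ≈ 11.

K ≈ 11.0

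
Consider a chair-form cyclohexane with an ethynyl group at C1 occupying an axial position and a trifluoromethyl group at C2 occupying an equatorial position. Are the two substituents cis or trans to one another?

cis

C1 and C2 have opposite parity, so their axial bonds point in opposite directions.
With opposite-parity carbons, two substituents on the same face are one axial and one equatorial; opposite faces give both axial or both equatorial.
Here the groups are axial/equatorial → same face → cis.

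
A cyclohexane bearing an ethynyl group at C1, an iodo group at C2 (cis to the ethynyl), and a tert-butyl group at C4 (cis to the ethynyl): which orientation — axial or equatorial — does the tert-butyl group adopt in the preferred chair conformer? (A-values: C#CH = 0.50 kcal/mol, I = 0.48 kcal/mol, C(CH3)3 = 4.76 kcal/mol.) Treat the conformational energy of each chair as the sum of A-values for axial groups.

Chair I (ethynyl axial, iodo equatorial, tert-butyl equatorial): E = 0.50 kcal/mol.
Chair II (ethynyl equatorial, iodo axial, tert-butyl axial): E = 5.24 kcal/mol.
Chair I is the more stable (lower-energy) conformer, and in that chair the tert-butyl group is equatorial.

equatorial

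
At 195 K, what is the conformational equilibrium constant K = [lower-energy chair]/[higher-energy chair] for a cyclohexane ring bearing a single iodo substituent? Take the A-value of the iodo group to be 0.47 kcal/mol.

K ≈ 3.36

One chair has the iodo group axial (E = 0.47 kcal/mol) and the other has it equatorial (E = 0).
ΔG = 0.47 kcal/mol between the two chairs.
K = exp(ΔG/RT) with R = 1.987×10⁻³ kcal mol⁻¹ K⁻¹ and T = 195 K gives K ≈ 3.36.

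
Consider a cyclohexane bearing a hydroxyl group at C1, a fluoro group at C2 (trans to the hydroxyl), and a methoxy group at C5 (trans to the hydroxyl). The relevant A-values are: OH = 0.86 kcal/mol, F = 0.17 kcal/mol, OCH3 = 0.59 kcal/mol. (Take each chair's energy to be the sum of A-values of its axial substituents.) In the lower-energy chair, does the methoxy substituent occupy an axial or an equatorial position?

Chair I (hydroxyl axial, fluoro axial, methoxy equatorial): E = 1.03 kcal/mol.
Chair II (hydroxyl equatorial, fluoro equatorial, methoxy axial): E = 0.59 kcal/mol.
Chair II is the more stable (lower-energy) conformer, and in that chair the methoxy group is axial.

axial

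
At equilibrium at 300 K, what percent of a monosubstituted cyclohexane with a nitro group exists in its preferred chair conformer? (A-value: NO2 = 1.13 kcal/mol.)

86.9%

One chair has the nitro group axial (E = 1.13 kcal/mol) and the other has it equatorial (E = 0).
ΔG = 1.13 kcal/mol between the two chairs.
K = exp(ΔG/RT) with R = 1.987×10⁻³ kcal mol⁻¹ K⁻¹ and T = 300 K gives K ≈ 6.66.
Fraction in the lower-energy chair = K/(K+1) = 86.9%.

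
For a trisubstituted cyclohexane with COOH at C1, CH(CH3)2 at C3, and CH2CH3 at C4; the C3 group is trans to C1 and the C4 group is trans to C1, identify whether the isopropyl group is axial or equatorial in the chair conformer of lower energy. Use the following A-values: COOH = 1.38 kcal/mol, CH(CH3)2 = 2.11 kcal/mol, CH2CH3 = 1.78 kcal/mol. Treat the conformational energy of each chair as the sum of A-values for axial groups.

axial

Chair I (carboxyl axial, isopropyl equatorial, ethyl axial): E = 3.16 kcal/mol.
Chair II (carboxyl equatorial, isopropyl axial, ethyl equatorial): E = 2.11 kcal/mol.
Chair II is the more stable (lower-energy) conformer, and in that chair the isopropyl group is axial.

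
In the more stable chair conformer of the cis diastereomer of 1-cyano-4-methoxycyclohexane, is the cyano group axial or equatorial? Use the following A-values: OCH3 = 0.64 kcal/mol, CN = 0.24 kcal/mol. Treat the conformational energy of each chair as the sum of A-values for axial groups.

axial

C1 and C4 have opposite parity, so for the cis isomer the two substituents are one axial and one equatorial in each chair.
Chair I (methoxy axial, cyano equatorial): E = 0.64 kcal/mol.
Chair II (methoxy equatorial, cyano axial): E = 0.24 kcal/mol.
Chair II is the more stable (lower-energy) conformer, and in that chair the cyano group is axial.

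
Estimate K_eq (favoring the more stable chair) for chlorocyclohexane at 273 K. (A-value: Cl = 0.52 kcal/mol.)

One chair has the chloro group axial (E = 0.52 kcal/mol) and the other has it equatorial (E = 0).
ΔG = 0.52 kcal/mol between the two chairs.
K = exp(ΔG/RT) with R = 1.987×10⁻³ kcal mol⁻¹ K⁻¹ and T = 273 K gives K ≈ 2.61.

K ≈ 2.61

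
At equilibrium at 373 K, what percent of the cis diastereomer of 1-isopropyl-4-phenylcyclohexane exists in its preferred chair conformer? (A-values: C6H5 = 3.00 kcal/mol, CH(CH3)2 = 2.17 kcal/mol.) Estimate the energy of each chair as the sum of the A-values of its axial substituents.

C1 and C4 have opposite parity, so for the cis isomer the two substituents are one axial and one equatorial in each chair.
Chair I (phenyl axial, isopropyl equatorial): E = 3.00 kcal/mol; chair II (phenyl equatorial, isopropyl axial): E = 2.17 kcal/mol.
ΔG = 0.83 kcal/mol between the two chairs.
K = exp(ΔG/RT) with R = 1.987×10⁻³ kcal mol⁻¹ K⁻¹ and T = 373 K gives K ≈ 3.06.
Fraction in the lower-energy chair = K/(K+1) = 75.4%.

75.4%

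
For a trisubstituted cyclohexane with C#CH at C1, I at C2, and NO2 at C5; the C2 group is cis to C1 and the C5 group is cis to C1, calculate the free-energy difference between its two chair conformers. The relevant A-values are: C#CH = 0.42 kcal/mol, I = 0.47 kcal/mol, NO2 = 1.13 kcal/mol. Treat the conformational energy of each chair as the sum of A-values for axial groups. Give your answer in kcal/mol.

1.08 kcal/mol

Chair I (ethynyl axial, iodo equatorial, nitro axial): E = 1.55 kcal/mol.
Chair II (ethynyl equatorial, iodo axial, nitro equatorial): E = 0.47 kcal/mol.
ΔE = 1.55 − 0.47 = 1.08 kcal/mol; chair II is more stable.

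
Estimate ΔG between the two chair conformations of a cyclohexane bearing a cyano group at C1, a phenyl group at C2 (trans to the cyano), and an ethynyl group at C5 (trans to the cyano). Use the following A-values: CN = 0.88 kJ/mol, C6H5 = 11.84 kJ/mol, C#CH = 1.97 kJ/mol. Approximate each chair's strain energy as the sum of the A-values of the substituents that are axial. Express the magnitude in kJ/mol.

10.75 kJ/mol

Chair I (cyano axial, phenyl axial, ethynyl equatorial): E = 12.72 kJ/mol.
Chair II (cyano equatorial, phenyl equatorial, ethynyl axial): E = 1.97 kJ/mol.
ΔE = 12.72 − 1.97 = 10.75 kJ/mol; chair II is more stable.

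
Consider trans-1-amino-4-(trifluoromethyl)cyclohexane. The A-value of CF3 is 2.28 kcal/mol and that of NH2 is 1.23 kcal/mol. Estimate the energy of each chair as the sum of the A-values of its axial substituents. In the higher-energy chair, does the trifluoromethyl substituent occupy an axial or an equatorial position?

axial

C1 and C4 have opposite parity, so for the trans isomer the two substituents are e,e in one chair and a,a in the other.
Chair I (trifluoromethyl axial, amino axial): E = 3.51 kcal/mol.
Chair II (trifluoromethyl equatorial, amino equatorial): E = 0.00 kcal/mol.
Chair I is the less stable (higher-energy) conformer, and in that chair the trifluoromethyl group is axial.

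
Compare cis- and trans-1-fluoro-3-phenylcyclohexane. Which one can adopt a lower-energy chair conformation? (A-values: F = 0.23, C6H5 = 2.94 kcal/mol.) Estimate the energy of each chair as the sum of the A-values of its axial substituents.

At 1,3 positions (parity same): cis → (e,e or a,a); trans → (a,e or e,a).
Best chair for cis: E = 0.00 kcal/mol; best chair for trans: E = 0.23 kcal/mol.
The cis isomer is lower by 0.23 kcal/mol.

cis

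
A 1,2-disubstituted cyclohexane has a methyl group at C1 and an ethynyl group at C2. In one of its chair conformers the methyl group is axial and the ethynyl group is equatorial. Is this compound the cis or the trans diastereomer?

C1 and C2 have opposite parity, so their axial bonds point in opposite directions.
With opposite-parity carbons, two substituents on the same face are one axial and one equatorial; opposite faces give both axial or both equatorial.
Here the groups are axial/equatorial → same face → cis.

cis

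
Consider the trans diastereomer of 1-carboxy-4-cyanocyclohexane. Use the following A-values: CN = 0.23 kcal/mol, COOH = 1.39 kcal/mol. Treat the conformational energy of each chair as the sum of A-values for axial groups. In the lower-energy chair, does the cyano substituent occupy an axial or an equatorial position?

equatorial

C1 and C4 have opposite parity, so for the trans isomer the two substituents are e,e in one chair and a,a in the other.
Chair I (cyano axial, carboxyl axial): E = 1.62 kcal/mol.
Chair II (cyano equatorial, carboxyl equatorial): E = 0.00 kcal/mol.
Chair II is the more stable (lower-energy) conformer, and in that chair the cyano group is equatorial.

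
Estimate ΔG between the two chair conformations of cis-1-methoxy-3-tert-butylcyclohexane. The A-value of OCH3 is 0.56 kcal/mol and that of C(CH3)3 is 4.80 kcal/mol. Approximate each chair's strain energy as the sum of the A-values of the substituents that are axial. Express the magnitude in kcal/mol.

5.36 kcal/mol

C1 and C3 have the same parity, so for the cis isomer the two substituents are e,e in one chair and a,a in the other.
Chair I (methoxy axial, tert-butyl axial): E = 5.36 kcal/mol.
Chair II (methoxy equatorial, tert-butyl equatorial): E = 0.00 kcal/mol.
ΔE = 5.36 − 0.00 = 5.36 kcal/mol; chair II is more stable.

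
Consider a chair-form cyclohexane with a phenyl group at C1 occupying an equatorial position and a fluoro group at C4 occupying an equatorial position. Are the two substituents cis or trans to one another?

trans

C1 and C4 have opposite parity, so their axial bonds point in opposite directions.
With opposite-parity carbons, two substituents on the same face are one axial and one equatorial; opposite faces give both axial or both equatorial.
Here the groups are equatorial/equatorial → opposite face → trans.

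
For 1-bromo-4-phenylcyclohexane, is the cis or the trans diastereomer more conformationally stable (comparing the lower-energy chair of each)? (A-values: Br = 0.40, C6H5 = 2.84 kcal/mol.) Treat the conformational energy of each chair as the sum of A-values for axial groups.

trans

At 1,4 positions (parity opposite): cis → (a,e or e,a); trans → (e,e or a,a).
Best chair for cis: E = 0.40 kcal/mol; best chair for trans: E = 0.00 kcal/mol.
The trans isomer is lower by 0.40 kcal/mol.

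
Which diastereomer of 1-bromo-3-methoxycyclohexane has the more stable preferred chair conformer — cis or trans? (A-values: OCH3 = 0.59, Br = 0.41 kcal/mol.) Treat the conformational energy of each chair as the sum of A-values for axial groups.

cis

At 1,3 positions (parity same): cis → (e,e or a,a); trans → (a,e or e,a).
Best chair for cis: E = 0.00 kcal/mol; best chair for trans: E = 0.41 kcal/mol.
The cis isomer is lower by 0.41 kcal/mol.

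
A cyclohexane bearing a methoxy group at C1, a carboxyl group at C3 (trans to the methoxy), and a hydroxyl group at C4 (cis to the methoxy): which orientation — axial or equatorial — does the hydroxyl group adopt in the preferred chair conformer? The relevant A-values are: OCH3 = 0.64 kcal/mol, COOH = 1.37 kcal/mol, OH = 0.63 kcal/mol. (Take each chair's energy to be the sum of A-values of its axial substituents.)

equatorial

Chair I (methoxy axial, carboxyl equatorial, hydroxyl equatorial): E = 0.64 kcal/mol.
Chair II (methoxy equatorial, carboxyl axial, hydroxyl axial): E = 2.00 kcal/mol.
Chair I is the more stable (lower-energy) conformer, and in that chair the hydroxyl group is equatorial.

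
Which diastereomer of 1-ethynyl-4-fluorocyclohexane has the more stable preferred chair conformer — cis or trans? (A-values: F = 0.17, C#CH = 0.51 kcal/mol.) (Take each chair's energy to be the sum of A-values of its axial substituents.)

At 1,4 positions (parity opposite): cis → (a,e or e,a); trans → (e,e or a,a).
Best chair for cis: E = 0.17 kcal/mol; best chair for trans: E = 0.00 kcal/mol.
The trans isomer is lower by 0.17 kcal/mol.

trans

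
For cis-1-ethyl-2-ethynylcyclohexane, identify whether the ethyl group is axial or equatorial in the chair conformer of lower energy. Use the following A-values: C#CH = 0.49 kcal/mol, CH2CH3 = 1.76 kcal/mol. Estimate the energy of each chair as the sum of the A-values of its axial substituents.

C1 and C2 have opposite parity, so for the cis isomer the two substituents are one axial and one equatorial in each chair.
Chair I (ethynyl axial, ethyl equatorial): E = 0.49 kcal/mol.
Chair II (ethynyl equatorial, ethyl axial): E = 1.76 kcal/mol.
Chair I is the more stable (lower-energy) conformer, and in that chair the ethyl group is equatorial.

equatorial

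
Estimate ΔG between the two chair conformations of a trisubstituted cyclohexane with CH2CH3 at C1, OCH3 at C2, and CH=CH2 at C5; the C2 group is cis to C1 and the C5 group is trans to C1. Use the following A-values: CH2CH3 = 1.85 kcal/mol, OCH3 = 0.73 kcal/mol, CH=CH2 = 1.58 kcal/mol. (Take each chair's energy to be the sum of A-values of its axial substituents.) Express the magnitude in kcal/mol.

Chair I (ethyl axial, methoxy equatorial, vinyl equatorial): E = 1.85 kcal/mol.
Chair II (ethyl equatorial, methoxy axial, vinyl axial): E = 2.31 kcal/mol.
ΔE = 2.31 − 1.85 = 0.46 kcal/mol; chair I is more stable.

0.46 kcal/mol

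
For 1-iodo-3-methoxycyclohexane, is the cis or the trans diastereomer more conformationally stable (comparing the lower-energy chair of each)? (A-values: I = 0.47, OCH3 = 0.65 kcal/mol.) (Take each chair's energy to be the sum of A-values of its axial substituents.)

cis

At 1,3 positions (parity same): cis → (e,e or a,a); trans → (a,e or e,a).
Best chair for cis: E = 0.00 kcal/mol; best chair for trans: E = 0.47 kcal/mol.
The cis isomer is lower by 0.47 kcal/mol.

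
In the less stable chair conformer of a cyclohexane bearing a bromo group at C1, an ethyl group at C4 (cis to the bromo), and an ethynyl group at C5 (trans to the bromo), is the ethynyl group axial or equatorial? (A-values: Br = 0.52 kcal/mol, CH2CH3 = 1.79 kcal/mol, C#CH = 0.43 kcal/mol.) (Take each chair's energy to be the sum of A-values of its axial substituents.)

axial

Chair I (bromo axial, ethyl equatorial, ethynyl equatorial): E = 0.52 kcal/mol.
Chair II (bromo equatorial, ethyl axial, ethynyl axial): E = 2.22 kcal/mol.
Chair II is the less stable (higher-energy) conformer, and in that chair the ethynyl group is axial.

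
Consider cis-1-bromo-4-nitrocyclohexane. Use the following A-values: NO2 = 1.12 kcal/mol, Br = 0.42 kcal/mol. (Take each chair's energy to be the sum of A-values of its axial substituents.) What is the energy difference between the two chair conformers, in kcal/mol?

0.70 kcal/mol

C1 and C4 have opposite parity, so for the cis isomer the two substituents are one axial and one equatorial in each chair.
Chair I (nitro axial, bromo equatorial): E = 1.12 kcal/mol.
Chair II (nitro equatorial, bromo axial): E = 0.42 kcal/mol.
ΔE = 1.12 − 0.42 = 0.70 kcal/mol; chair II is more stable.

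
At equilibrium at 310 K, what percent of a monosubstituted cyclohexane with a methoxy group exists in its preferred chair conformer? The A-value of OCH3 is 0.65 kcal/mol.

74.2%

One chair has the methoxy group axial (E = 0.65 kcal/mol) and the other has it equatorial (E = 0).
ΔG = 0.65 kcal/mol between the two chairs.
K = exp(ΔG/RT) with R = 1.987×10⁻³ kcal mol⁻¹ K⁻¹ and T = 310 K gives K ≈ 2.87.
Fraction in the lower-energy chair = K/(K+1) = 74.2%.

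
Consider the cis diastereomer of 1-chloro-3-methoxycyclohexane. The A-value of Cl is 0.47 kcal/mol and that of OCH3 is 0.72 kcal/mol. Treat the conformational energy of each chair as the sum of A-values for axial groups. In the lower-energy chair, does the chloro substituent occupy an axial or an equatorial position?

C1 and C3 have the same parity, so for the cis isomer the two substituents are e,e in one chair and a,a in the other.
Chair I (chloro axial, methoxy axial): E = 1.19 kcal/mol.
Chair II (chloro equatorial, methoxy equatorial): E = 0.00 kcal/mol.
Chair II is the more stable (lower-energy) conformer, and in that chair the chloro group is equatorial.

equatorial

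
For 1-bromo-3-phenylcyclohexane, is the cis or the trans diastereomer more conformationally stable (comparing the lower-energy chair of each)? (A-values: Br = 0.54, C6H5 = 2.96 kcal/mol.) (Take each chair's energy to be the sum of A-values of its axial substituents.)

At 1,3 positions (parity same): cis → (e,e or a,a); trans → (a,e or e,a).
Best chair for cis: E = 0.00 kcal/mol; best chair for trans: E = 0.54 kcal/mol.
The cis isomer is lower by 0.54 kcal/mol.

cis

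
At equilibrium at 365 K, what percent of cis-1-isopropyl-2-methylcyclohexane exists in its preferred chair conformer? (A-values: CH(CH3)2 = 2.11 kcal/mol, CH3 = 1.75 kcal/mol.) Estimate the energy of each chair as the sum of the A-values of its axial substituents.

C1 and C2 have opposite parity, so for the cis isomer the two substituents are one axial and one equatorial in each chair.
Chair I (isopropyl axial, methyl equatorial): E = 2.11 kcal/mol; chair II (isopropyl equatorial, methyl axial): E = 1.75 kcal/mol.
ΔG = 0.36 kcal/mol between the two chairs.
K = exp(ΔG/RT) with R = 1.987×10⁻³ kcal mol⁻¹ K⁻¹ and T = 365 K gives K ≈ 1.64.
Fraction in the lower-energy chair = K/(K+1) = 62.2%.

62.2%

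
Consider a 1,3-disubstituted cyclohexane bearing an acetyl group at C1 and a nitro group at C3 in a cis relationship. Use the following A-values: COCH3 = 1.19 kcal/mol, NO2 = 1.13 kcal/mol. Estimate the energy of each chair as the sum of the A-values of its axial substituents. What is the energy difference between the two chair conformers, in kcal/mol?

2.32 kcal/mol

C1 and C3 have the same parity, so for the cis isomer the two substituents are e,e in one chair and a,a in the other.
Chair I (acetyl axial, nitro axial): E = 2.32 kcal/mol.
Chair II (acetyl equatorial, nitro equatorial): E = 0.00 kcal/mol.
ΔE = 2.32 − 0.00 = 2.32 kcal/mol; chair II is more stable.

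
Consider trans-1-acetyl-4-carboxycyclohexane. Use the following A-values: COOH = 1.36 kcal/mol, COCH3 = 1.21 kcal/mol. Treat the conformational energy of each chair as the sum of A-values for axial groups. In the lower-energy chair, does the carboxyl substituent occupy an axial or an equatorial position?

C1 and C4 have opposite parity, so for the trans isomer the two substituents are e,e in one chair and a,a in the other.
Chair I (carboxyl axial, acetyl axial): E = 2.57 kcal/mol.
Chair II (carboxyl equatorial, acetyl equatorial): E = 0.00 kcal/mol.
Chair II is the more stable (lower-energy) conformer, and in that chair the carboxyl group is equatorial.

equatorial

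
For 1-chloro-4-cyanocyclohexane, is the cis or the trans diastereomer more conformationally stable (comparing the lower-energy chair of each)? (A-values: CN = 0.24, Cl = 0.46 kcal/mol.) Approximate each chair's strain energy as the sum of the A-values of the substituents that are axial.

trans

At 1,4 positions (parity opposite): cis → (a,e or e,a); trans → (e,e or a,a).
Best chair for cis: E = 0.24 kcal/mol; best chair for trans: E = 0.00 kcal/mol.
The trans isomer is lower by 0.24 kcal/mol.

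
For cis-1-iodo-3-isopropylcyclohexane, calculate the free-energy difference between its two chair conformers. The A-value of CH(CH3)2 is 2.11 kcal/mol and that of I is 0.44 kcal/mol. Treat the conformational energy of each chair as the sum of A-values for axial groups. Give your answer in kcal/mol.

C1 and C3 have the same parity, so for the cis isomer the two substituents are e,e in one chair and a,a in the other.
Chair I (isopropyl axial, iodo axial): E = 2.55 kcal/mol.
Chair II (isopropyl equatorial, iodo equatorial): E = 0.00 kcal/mol.
ΔE = 2.55 − 0.00 = 2.55 kcal/mol; chair II is more stable.

2.55 kcal/mol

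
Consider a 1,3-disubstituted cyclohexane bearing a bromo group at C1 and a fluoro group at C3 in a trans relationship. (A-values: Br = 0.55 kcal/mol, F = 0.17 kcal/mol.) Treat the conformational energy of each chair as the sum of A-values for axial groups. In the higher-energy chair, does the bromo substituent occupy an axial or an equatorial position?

axial

C1 and C3 have the same parity, so for the trans isomer the two substituents are one axial and one equatorial in each chair.
Chair I (bromo axial, fluoro equatorial): E = 0.55 kcal/mol.
Chair II (bromo equatorial, fluoro axial): E = 0.17 kcal/mol.
Chair I is the less stable (higher-energy) conformer, and in that chair the bromo group is axial.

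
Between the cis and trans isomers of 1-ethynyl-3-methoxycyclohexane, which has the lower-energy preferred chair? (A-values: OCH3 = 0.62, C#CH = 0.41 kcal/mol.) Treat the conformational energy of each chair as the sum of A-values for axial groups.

cis

At 1,3 positions (parity same): cis → (e,e or a,a); trans → (a,e or e,a).
Best chair for cis: E = 0.00 kcal/mol; best chair for trans: E = 0.41 kcal/mol.
The cis isomer is lower by 0.41 kcal/mol.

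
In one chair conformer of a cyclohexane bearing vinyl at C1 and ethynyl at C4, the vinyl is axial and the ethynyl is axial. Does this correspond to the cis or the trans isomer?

C1 and C4 have opposite parity, so their axial bonds point in opposite directions.
With opposite-parity carbons, two substituents on the same face are one axial and one equatorial; opposite faces give both axial or both equatorial.
Here the groups are axial/axial → opposite face → trans.

trans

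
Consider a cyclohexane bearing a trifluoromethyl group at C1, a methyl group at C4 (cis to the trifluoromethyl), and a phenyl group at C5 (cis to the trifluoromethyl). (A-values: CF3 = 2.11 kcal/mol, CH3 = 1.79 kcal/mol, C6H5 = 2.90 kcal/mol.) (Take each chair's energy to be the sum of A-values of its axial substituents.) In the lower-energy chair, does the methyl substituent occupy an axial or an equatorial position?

axial

Chair I (trifluoromethyl axial, methyl equatorial, phenyl axial): E = 5.01 kcal/mol.
Chair II (trifluoromethyl equatorial, methyl axial, phenyl equatorial): E = 1.79 kcal/mol.
Chair II is the more stable (lower-energy) conformer, and in that chair the methyl group is axial.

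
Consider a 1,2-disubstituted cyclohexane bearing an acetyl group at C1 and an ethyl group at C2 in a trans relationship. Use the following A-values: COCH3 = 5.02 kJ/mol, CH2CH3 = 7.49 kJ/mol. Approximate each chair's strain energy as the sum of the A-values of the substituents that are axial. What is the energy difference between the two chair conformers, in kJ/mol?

C1 and C2 have opposite parity, so for the trans isomer the two substituents are e,e in one chair and a,a in the other.
Chair I (acetyl axial, ethyl axial): E = 12.51 kJ/mol.
Chair II (acetyl equatorial, ethyl equatorial): E = 0.00 kJ/mol.
ΔE = 12.51 − 0.00 = 12.51 kJ/mol; chair II is more stable.

12.51 kJ/mol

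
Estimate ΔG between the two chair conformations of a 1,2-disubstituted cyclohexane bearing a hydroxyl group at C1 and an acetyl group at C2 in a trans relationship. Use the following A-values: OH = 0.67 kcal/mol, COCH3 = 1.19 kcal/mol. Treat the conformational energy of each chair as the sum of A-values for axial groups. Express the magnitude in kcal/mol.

1.86 kcal/mol

C1 and C2 have opposite parity, so for the trans isomer the two substituents are e,e in one chair and a,a in the other.
Chair I (hydroxyl axial, acetyl axial): E = 1.86 kcal/mol.
Chair II (hydroxyl equatorial, acetyl equatorial): E = 0.00 kcal/mol.
ΔE = 1.86 − 0.00 = 1.86 kcal/mol; chair II is more stable.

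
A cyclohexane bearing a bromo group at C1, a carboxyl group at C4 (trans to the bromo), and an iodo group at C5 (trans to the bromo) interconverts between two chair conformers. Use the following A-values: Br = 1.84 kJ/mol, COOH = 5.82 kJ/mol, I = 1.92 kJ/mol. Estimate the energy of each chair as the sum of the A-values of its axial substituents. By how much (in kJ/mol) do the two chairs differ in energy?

5.74 kJ/mol

Chair I (bromo axial, carboxyl axial, iodo equatorial): E = 7.66 kJ/mol.
Chair II (bromo equatorial, carboxyl equatorial, iodo axial): E = 1.92 kJ/mol.
ΔE = 7.66 − 1.92 = 5.74 kJ/mol; chair II is more stable.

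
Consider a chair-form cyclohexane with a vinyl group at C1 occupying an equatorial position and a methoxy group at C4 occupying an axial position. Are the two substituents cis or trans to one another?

C1 and C4 have opposite parity, so their axial bonds point in opposite directions.
With opposite-parity carbons, two substituents on the same face are one axial and one equatorial; opposite faces give both axial or both equatorial.
Here the groups are equatorial/axial → same face → cis.

cis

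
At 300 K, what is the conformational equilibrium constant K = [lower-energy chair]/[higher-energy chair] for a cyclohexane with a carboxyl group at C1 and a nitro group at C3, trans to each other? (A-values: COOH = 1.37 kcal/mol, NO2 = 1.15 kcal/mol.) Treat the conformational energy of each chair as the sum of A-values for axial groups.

K ≈ 1.45

C1 and C3 have the same parity, so for the trans isomer the two substituents are one axial and one equatorial in each chair.
Chair I (carboxyl axial, nitro equatorial): E = 1.37 kcal/mol; chair II (carboxyl equatorial, nitro axial): E = 1.15 kcal/mol.
ΔG = 0.22 kcal/mol between the two chairs.
K = exp(ΔG/RT) with R = 1.987×10⁻³ kcal mol⁻¹ K⁻¹ and T = 300 K gives K ≈ 1.45.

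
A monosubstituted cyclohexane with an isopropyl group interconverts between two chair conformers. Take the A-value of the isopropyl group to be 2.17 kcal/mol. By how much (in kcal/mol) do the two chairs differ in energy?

A monosubstituted cyclohexane has one chair with the isopropyl group axial (E = A = 2.17 kcal/mol) and one with it equatorial (E = 0).
ΔE = 2.17 − 0 = 2.17 kcal/mol.

2.17 kcal/mol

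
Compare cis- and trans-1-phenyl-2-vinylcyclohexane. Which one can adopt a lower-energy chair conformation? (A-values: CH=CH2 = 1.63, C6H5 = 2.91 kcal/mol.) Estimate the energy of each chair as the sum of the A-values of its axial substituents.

At 1,2 positions (parity opposite): cis → (a,e or e,a); trans → (e,e or a,a).
Best chair for cis: E = 1.63 kcal/mol; best chair for trans: E = 0.00 kcal/mol.
The trans isomer is lower by 1.63 kcal/mol.

trans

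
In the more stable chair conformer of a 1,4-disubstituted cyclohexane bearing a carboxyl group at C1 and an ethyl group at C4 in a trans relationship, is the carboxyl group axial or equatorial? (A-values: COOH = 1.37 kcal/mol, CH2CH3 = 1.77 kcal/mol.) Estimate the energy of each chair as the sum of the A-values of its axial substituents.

equatorial

C1 and C4 have opposite parity, so for the trans isomer the two substituents are e,e in one chair and a,a in the other.
Chair I (carboxyl axial, ethyl axial): E = 3.14 kcal/mol.
Chair II (carboxyl equatorial, ethyl equatorial): E = 0.00 kcal/mol.
Chair II is the more stable (lower-energy) conformer, and in that chair the carboxyl group is equatorial.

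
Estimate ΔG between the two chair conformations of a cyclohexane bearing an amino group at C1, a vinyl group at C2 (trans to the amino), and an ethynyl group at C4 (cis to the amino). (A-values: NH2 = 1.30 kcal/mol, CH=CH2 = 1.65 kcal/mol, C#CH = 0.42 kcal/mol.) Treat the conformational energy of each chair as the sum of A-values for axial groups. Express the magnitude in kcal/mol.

Chair I (amino axial, vinyl axial, ethynyl equatorial): E = 2.95 kcal/mol.
Chair II (amino equatorial, vinyl equatorial, ethynyl axial): E = 0.42 kcal/mol.
ΔE = 2.95 − 0.42 = 2.53 kcal/mol; chair II is more stable.

2.53 kcal/mol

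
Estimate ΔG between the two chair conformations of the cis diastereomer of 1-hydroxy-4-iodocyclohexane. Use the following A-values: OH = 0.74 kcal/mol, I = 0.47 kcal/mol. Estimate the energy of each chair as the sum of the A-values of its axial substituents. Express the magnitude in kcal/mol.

0.27 kcal/mol

C1 and C4 have opposite parity, so for the cis isomer the two substituents are one axial and one equatorial in each chair.
Chair I (hydroxyl axial, iodo equatorial): E = 0.74 kcal/mol.
Chair II (hydroxyl equatorial, iodo axial): E = 0.47 kcal/mol.
ΔE = 0.74 − 0.47 = 0.27 kcal/mol; chair II is more stable.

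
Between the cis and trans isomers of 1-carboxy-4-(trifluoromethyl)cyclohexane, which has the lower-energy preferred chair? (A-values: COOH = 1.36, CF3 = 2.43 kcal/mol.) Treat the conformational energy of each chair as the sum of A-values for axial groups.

trans

At 1,4 positions (parity opposite): cis → (a,e or e,a); trans → (e,e or a,a).
Best chair for cis: E = 1.36 kcal/mol; best chair for trans: E = 0.00 kcal/mol.
The trans isomer is lower by 1.36 kcal/mol.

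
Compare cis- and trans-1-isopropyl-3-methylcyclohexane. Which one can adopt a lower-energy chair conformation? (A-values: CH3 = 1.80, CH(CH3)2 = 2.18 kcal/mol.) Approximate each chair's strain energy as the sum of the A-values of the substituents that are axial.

cis

At 1,3 positions (parity same): cis → (e,e or a,a); trans → (a,e or e,a).
Best chair for cis: E = 0.00 kcal/mol; best chair for trans: E = 1.80 kcal/mol.
The cis isomer is lower by 1.80 kcal/mol.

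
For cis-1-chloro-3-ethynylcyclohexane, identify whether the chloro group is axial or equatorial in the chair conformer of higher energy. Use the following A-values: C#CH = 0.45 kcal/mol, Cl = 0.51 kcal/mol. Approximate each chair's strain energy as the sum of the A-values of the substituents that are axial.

axial

C1 and C3 have the same parity, so for the cis isomer the two substituents are e,e in one chair and a,a in the other.
Chair I (ethynyl axial, chloro axial): E = 0.96 kcal/mol.
Chair II (ethynyl equatorial, chloro equatorial): E = 0.00 kcal/mol.
Chair I is the less stable (higher-energy) conformer, and in that chair the chloro group is axial.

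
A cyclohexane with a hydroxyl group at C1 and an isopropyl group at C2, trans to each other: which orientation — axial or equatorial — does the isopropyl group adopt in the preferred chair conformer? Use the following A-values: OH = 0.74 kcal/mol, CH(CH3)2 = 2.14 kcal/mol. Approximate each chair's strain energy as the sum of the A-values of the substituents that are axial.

equatorial

C1 and C2 have opposite parity, so for the trans isomer the two substituents are e,e in one chair and a,a in the other.
Chair I (hydroxyl axial, isopropyl axial): E = 2.88 kcal/mol.
Chair II (hydroxyl equatorial, isopropyl equatorial): E = 0.00 kcal/mol.
Chair II is the more stable (lower-energy) conformer, and in that chair the isopropyl group is equatorial.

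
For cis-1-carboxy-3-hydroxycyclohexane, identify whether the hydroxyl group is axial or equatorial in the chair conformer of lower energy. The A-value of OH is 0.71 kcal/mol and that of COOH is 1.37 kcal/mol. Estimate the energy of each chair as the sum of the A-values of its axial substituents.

C1 and C3 have the same parity, so for the cis isomer the two substituents are e,e in one chair and a,a in the other.
Chair I (hydroxyl axial, carboxyl axial): E = 2.08 kcal/mol.
Chair II (hydroxyl equatorial, carboxyl equatorial): E = 0.00 kcal/mol.
Chair II is the more stable (lower-energy) conformer, and in that chair the hydroxyl group is equatorial.

equatorial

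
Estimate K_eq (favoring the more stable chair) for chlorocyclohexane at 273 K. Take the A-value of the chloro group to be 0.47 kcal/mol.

K ≈ 2.38

One chair has the chloro group axial (E = 0.47 kcal/mol) and the other has it equatorial (E = 0).
ΔG = 0.47 kcal/mol between the two chairs.
K = exp(ΔG/RT) with R = 1.987×10⁻³ kcal mol⁻¹ K⁻¹ and T = 273 K gives K ≈ 2.38.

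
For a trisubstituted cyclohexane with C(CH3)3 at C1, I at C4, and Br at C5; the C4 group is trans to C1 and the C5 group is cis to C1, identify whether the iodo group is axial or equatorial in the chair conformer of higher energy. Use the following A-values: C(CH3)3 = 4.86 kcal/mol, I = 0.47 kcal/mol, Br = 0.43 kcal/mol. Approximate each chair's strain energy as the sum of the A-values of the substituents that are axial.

Chair I (tert-butyl axial, iodo axial, bromo axial): E = 5.76 kcal/mol.
Chair II (tert-butyl equatorial, iodo equatorial, bromo equatorial): E = 0.00 kcal/mol.
Chair I is the less stable (higher-energy) conformer, and in that chair the iodo group is axial.

axial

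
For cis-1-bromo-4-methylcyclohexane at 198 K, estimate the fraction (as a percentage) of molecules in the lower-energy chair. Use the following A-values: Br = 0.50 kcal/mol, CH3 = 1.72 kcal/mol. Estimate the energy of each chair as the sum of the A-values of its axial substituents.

C1 and C4 have opposite parity, so for the cis isomer the two substituents are one axial and one equatorial in each chair.
Chair I (bromo axial, methyl equatorial): E = 0.50 kcal/mol; chair II (bromo equatorial, methyl axial): E = 1.72 kcal/mol.
ΔG = 1.22 kcal/mol between the two chairs.
K = exp(ΔG/RT) with R = 1.987×10⁻³ kcal mol⁻¹ K⁻¹ and T = 198 K gives K ≈ 22.2.
Fraction in the lower-energy chair = K/(K+1) = 95.7%.

95.7%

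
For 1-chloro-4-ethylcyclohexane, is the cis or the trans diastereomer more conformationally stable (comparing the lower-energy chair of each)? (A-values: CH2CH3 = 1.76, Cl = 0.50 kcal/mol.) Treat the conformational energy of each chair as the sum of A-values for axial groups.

trans

At 1,4 positions (parity opposite): cis → (a,e or e,a); trans → (e,e or a,a).
Best chair for cis: E = 0.50 kcal/mol; best chair for trans: E = 0.00 kcal/mol.
The trans isomer is lower by 0.50 kcal/mol.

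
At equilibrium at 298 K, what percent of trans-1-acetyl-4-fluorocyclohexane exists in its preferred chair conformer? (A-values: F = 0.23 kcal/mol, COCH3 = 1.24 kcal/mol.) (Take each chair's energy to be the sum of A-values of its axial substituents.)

C1 and C4 have opposite parity, so for the trans isomer the two substituents are e,e in one chair and a,a in the other.
Chair I (fluoro axial, acetyl axial): E = 1.47 kcal/mol; chair II (fluoro equatorial, acetyl equatorial): E = 0.00 kcal/mol.
ΔG = 1.47 kcal/mol between the two chairs.
K = exp(ΔG/RT) with R = 1.987×10⁻³ kcal mol⁻¹ K⁻¹ and T = 298 K gives K ≈ 12.
Fraction in the lower-energy chair = K/(K+1) = 92.3%.

92.3%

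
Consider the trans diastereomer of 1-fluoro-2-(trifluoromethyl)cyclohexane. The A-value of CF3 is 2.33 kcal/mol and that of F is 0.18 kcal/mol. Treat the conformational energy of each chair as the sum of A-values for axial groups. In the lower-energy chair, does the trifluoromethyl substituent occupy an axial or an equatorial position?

C1 and C2 have opposite parity, so for the trans isomer the two substituents are e,e in one chair and a,a in the other.
Chair I (trifluoromethyl axial, fluoro axial): E = 2.51 kcal/mol.
Chair II (trifluoromethyl equatorial, fluoro equatorial): E = 0.00 kcal/mol.
Chair II is the more stable (lower-energy) conformer, and in that chair the trifluoromethyl group is equatorial.

equatorial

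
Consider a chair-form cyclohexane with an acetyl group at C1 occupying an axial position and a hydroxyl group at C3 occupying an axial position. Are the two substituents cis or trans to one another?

C1 and C3 have the same parity, so their axial bonds point in the same direction.
With same-parity carbons, two substituents on the same face are both axial or both equatorial; opposite faces give one of each.
Here the groups are axial/axial → same face → cis.

cis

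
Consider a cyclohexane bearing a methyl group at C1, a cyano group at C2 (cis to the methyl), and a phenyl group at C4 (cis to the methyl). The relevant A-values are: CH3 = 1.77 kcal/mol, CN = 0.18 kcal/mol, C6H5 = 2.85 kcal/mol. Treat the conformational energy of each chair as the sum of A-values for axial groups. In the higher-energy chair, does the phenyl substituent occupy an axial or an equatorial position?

Chair I (methyl axial, cyano equatorial, phenyl equatorial): E = 1.77 kcal/mol.
Chair II (methyl equatorial, cyano axial, phenyl axial): E = 3.03 kcal/mol.
Chair II is the less stable (higher-energy) conformer, and in that chair the phenyl group is axial.

axial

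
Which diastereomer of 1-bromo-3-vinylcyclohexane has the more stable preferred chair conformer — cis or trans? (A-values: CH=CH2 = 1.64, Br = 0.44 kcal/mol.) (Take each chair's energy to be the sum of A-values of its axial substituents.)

cis

At 1,3 positions (parity same): cis → (e,e or a,a); trans → (a,e or e,a).
Best chair for cis: E = 0.00 kcal/mol; best chair for trans: E = 0.44 kcal/mol.
The cis isomer is lower by 0.44 kcal/mol.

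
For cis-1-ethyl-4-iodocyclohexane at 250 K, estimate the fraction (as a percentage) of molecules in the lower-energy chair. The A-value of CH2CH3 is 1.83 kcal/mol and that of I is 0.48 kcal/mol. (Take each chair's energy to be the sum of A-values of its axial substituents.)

C1 and C4 have opposite parity, so for the cis isomer the two substituents are one axial and one equatorial in each chair.
Chair I (ethyl axial, iodo equatorial): E = 1.83 kcal/mol; chair II (ethyl equatorial, iodo axial): E = 0.48 kcal/mol.
ΔG = 1.35 kcal/mol between the two chairs.
K = exp(ΔG/RT) with R = 1.987×10⁻³ kcal mol⁻¹ K⁻¹ and T = 250 K gives K ≈ 15.1.
Fraction in the lower-energy chair = K/(K+1) = 93.8%.

93.8%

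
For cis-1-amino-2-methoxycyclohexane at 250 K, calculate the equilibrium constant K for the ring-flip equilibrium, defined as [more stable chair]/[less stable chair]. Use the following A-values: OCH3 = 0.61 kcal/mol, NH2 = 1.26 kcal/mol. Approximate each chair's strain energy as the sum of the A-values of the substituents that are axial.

K ≈ 3.70

C1 and C2 have opposite parity, so for the cis isomer the two substituents are one axial and one equatorial in each chair.
Chair I (methoxy axial, amino equatorial): E = 0.61 kcal/mol; chair II (methoxy equatorial, amino axial): E = 1.26 kcal/mol.
ΔG = 0.65 kcal/mol between the two chairs.
K = exp(ΔG/RT) with R = 1.987×10⁻³ kcal mol⁻¹ K⁻¹ and T = 250 K gives K ≈ 3.7.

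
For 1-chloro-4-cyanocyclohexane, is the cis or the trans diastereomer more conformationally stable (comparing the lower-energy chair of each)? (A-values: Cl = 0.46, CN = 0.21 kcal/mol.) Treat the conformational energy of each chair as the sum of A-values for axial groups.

At 1,4 positions (parity opposite): cis → (a,e or e,a); trans → (e,e or a,a).
Best chair for cis: E = 0.21 kcal/mol; best chair for trans: E = 0.00 kcal/mol.
The trans isomer is lower by 0.21 kcal/mol.

trans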